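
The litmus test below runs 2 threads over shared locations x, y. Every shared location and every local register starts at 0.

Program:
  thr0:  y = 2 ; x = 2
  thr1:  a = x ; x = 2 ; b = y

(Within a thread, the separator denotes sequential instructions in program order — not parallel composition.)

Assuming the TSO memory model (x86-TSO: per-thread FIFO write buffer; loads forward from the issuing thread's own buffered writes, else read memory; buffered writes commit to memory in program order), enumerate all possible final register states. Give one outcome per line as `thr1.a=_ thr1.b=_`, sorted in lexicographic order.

thr1.a=0 thr1.b=0
thr1.a=0 thr1.b=2
thr1.a=2 thr1.b=2

outcome vector order: (thr1.a,thr1.b)
|TSO outcomes| = 3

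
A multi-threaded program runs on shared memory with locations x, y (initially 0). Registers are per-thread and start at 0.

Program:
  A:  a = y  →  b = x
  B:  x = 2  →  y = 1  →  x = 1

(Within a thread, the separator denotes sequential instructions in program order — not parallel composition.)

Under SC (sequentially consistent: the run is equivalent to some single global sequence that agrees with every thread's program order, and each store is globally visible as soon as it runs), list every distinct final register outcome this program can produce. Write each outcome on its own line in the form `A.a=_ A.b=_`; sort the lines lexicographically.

A.a=0 A.b=0
A.a=0 A.b=1
A.a=0 A.b=2
A.a=1 A.b=1
A.a=1 A.b=2

outcome vector order: (A.a,A.b)
|SC outcomes| = 5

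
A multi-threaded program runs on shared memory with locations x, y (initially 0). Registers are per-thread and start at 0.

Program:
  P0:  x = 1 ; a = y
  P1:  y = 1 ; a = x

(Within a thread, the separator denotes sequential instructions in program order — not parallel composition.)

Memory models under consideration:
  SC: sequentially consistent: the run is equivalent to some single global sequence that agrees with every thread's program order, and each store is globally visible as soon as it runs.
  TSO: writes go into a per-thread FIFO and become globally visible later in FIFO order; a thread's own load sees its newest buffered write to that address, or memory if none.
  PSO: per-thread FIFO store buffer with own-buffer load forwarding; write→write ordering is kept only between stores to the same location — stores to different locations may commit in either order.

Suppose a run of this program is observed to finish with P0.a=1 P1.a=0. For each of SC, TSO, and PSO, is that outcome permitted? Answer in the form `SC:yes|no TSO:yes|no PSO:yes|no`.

outcome vector order: (P0.a,P1.a)
[SC] allowed = {0/1; 1/0; 1/1}
[TSO] allowed = {0/0; 0/1; 1/0; 1/1}
[PSO] allowed = {0/0; 0/1; 1/0; 1/1}
target 1/0 ∈ {SC,TSO,PSO}

SC:yes TSO:yes PSO:yes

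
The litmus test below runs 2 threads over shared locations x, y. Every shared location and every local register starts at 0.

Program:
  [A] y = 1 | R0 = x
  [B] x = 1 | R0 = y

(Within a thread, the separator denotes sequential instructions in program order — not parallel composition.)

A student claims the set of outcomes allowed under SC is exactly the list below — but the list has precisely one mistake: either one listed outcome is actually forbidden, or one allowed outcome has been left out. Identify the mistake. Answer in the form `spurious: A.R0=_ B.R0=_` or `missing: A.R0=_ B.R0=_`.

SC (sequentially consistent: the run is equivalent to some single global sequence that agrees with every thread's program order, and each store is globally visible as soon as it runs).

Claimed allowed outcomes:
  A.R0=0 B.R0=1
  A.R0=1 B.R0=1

missing: A.R0=1 B.R0=0

outcome vector order: (A.R0,B.R0)
[SC] allowed = {01, 10, 11}
SC∖claimed = {10}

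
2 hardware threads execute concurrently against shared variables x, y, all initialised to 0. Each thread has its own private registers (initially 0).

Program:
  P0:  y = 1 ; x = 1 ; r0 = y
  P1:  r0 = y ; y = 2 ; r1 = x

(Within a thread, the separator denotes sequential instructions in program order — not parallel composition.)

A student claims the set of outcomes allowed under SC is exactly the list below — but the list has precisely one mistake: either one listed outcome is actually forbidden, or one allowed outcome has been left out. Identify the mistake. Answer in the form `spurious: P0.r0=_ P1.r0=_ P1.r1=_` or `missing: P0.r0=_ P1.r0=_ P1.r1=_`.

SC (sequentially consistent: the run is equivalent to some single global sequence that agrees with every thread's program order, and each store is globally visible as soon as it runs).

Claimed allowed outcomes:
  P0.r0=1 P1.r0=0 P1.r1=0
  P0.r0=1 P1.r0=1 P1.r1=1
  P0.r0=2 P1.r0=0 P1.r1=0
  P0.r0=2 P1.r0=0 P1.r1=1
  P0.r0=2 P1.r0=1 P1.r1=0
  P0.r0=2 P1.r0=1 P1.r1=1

missing: P0.r0=1 P1.r0=0 P1.r1=1

outcome vector order: (P0.r0,P1.r0,P1.r1)
SC (7): (1,0,0), (1,0,1), (1,1,1), (2,0,0), (2,0,1), (2,1,0), (2,1,1)
SC∖claimed = {(1,0,1)}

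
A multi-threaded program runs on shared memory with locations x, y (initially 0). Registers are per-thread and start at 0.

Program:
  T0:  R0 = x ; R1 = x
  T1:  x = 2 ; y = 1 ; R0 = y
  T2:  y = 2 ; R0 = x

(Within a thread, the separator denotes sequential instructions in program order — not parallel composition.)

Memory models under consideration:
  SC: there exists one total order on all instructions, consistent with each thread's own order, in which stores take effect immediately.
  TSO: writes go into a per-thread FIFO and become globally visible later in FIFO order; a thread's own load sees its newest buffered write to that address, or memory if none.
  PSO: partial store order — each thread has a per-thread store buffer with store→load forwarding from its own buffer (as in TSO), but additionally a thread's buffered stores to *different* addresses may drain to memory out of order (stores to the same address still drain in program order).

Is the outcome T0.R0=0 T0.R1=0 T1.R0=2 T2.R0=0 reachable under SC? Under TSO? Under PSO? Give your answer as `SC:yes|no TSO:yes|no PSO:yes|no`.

SC:no TSO:yes PSO:yes

outcome vector order: (T0.R0,T0.R1,T1.R0,T2.R0)
[SC] allowed = {(0,0,1,0); (0,0,1,2); (0,0,2,2); (0,2,1,0); (0,2,1,2); (0,2,2,2); (2,2,1,0); (2,2,1,2); (2,2,2,2)}
[TSO] allowed = {(0,0,1,0); (0,0,1,2); (0,0,2,0); (0,0,2,2); (0,2,1,0); (0,2,1,2); (0,2,2,0); (0,2,2,2); (2,2,1,0); (2,2,1,2); (2,2,2,0); (2,2,2,2)}
[PSO] allowed = {(0,0,1,0); (0,0,1,2); (0,0,2,0); (0,0,2,2); (0,2,1,0); (0,2,1,2); (0,2,2,0); (0,2,2,2); (2,2,1,0); (2,2,1,2); (2,2,2,0); (2,2,2,2)}
target (0,0,2,0) ∈ {TSO,PSO}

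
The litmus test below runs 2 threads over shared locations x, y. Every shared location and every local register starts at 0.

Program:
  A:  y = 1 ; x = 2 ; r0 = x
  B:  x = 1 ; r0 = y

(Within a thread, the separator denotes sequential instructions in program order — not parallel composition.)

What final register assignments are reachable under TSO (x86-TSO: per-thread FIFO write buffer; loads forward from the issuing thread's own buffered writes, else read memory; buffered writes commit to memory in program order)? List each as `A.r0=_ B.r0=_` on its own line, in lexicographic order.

outcome vector order: (A.r0,B.r0)
|TSO outcomes| = 4

A.r0=1 B.r0=0
A.r0=1 B.r0=1
A.r0=2 B.r0=0
A.r0=2 B.r0=1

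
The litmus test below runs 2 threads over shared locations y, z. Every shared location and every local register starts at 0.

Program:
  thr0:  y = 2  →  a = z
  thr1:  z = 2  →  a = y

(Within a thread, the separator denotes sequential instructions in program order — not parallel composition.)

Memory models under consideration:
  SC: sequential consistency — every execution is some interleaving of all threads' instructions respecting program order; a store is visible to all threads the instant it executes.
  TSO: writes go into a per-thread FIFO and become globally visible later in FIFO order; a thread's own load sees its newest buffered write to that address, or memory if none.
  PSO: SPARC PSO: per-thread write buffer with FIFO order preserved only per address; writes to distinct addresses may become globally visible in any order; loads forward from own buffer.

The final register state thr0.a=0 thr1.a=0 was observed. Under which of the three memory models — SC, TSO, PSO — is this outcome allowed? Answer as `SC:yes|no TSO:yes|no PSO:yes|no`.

outcome vector order: (thr0.a,thr1.a)
SC (3): 02; 20; 22
TSO (4): 00; 02; 20; 22
PSO (4): 00; 02; 20; 22
target 00 ∈ {TSO,PSO}

SC:no TSO:yes PSO:yes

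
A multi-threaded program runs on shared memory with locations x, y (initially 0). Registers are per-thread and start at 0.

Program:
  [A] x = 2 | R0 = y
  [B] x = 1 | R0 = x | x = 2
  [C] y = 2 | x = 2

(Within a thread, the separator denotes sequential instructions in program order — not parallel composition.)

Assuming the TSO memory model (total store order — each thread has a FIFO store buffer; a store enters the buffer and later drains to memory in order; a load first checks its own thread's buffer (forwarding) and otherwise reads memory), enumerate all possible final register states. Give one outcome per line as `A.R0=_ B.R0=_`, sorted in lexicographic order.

A.R0=0 B.R0=1
A.R0=0 B.R0=2
A.R0=2 B.R0=1
A.R0=2 B.R0=2

outcome vector order: (A.R0,B.R0)
|TSO outcomes| = 4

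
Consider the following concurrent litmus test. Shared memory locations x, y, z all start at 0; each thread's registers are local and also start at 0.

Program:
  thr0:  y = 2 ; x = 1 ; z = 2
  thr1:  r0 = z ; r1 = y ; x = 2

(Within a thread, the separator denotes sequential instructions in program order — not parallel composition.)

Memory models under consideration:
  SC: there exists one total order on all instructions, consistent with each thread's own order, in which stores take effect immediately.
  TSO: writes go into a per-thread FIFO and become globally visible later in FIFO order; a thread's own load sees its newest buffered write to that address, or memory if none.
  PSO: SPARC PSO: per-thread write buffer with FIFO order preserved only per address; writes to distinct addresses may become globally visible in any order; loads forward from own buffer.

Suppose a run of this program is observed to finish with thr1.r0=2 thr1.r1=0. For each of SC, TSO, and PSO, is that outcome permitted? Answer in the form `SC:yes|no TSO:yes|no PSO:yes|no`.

SC:no TSO:no PSO:yes

outcome vector order: (thr1.r0,thr1.r1)
SC (3): 0/0; 0/2; 2/2
TSO (3): 0/0; 0/2; 2/2
PSO (4): 0/0; 0/2; 2/0; 2/2
target 2/0 ∈ {PSO}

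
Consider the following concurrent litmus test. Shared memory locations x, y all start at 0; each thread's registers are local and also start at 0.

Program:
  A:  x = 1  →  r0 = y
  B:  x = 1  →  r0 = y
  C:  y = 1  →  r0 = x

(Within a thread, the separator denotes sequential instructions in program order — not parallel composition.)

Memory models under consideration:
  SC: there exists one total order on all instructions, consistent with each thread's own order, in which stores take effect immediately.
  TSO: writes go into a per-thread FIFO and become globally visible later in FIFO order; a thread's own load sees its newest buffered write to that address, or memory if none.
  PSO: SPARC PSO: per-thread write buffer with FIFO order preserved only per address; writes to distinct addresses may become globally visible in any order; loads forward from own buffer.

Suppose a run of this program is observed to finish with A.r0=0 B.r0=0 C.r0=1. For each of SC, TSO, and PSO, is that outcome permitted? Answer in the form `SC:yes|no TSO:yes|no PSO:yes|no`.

SC:yes TSO:yes PSO:yes

outcome vector order: (A.r0,B.r0,C.r0)
SC: 5 outcomes — {<0 0 1> <0 1 1> <1 0 1> <1 1 0> <1 1 1>}
TSO: 8 outcomes — {<0 0 0> <0 0 1> <0 1 0> <0 1 1> <1 0 0> <1 0 1> <1 1 0> <1 1 1>}
PSO: 8 outcomes — {<0 0 0> <0 0 1> <0 1 0> <0 1 1> <1 0 0> <1 0 1> <1 1 0> <1 1 1>}
target <0 0 1> ∈ {SC,TSO,PSO}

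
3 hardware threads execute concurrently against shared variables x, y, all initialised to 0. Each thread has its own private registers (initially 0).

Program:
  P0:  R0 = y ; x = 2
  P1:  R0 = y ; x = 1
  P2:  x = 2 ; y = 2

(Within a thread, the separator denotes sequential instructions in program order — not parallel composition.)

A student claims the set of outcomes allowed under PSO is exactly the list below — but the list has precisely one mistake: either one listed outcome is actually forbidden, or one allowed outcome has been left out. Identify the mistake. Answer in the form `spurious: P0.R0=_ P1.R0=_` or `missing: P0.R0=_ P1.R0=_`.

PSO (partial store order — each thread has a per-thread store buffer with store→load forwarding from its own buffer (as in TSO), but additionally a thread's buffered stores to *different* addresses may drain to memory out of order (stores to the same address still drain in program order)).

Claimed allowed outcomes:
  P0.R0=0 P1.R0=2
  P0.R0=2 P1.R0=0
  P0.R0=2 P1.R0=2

missing: P0.R0=0 P1.R0=0

outcome vector order: (P0.R0,P1.R0)
[PSO] allowed = {0/0 0/2 2/0 2/2}
PSO∖claimed = {0/0}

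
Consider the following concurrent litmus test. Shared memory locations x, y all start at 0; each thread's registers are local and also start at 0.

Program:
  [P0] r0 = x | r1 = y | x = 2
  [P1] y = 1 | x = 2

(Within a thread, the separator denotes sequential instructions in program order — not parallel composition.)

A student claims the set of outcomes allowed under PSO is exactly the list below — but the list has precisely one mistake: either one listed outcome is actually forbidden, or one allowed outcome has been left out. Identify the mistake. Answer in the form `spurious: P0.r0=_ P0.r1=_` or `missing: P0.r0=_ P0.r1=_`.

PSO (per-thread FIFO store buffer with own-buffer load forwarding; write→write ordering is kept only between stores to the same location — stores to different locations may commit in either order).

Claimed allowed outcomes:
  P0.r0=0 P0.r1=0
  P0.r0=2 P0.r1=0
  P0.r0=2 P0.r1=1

missing: P0.r0=0 P0.r1=1

outcome vector order: (P0.r0,P0.r1)
PSO (4): (0,0), (0,1), (2,0), (2,1)
PSO∖claimed = {(0,1)}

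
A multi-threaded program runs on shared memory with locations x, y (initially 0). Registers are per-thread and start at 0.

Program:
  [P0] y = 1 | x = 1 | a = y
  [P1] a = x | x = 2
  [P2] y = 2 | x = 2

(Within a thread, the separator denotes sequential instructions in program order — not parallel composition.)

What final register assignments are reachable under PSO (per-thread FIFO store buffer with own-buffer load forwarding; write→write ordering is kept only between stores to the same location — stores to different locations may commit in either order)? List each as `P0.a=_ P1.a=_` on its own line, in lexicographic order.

P0.a=1 P1.a=0
P0.a=1 P1.a=1
P0.a=1 P1.a=2
P0.a=2 P1.a=0
P0.a=2 P1.a=1
P0.a=2 P1.a=2

outcome vector order: (P0.a,P1.a)
|PSO outcomes| = 6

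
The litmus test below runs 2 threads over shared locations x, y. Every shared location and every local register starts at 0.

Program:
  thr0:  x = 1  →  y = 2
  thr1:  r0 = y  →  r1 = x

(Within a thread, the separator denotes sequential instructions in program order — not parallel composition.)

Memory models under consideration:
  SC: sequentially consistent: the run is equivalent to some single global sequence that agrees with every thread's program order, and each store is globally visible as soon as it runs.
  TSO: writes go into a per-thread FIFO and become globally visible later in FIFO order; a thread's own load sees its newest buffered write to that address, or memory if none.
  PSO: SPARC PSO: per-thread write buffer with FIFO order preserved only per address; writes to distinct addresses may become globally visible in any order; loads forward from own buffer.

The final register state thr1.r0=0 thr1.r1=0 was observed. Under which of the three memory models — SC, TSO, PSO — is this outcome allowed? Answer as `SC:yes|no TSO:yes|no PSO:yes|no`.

outcome vector order: (thr1.r0,thr1.r1)
[SC] allowed = {0/0; 0/1; 2/1}
[TSO] allowed = {0/0; 0/1; 2/1}
[PSO] allowed = {0/0; 0/1; 2/0; 2/1}
target 0/0 ∈ {SC,TSO,PSO}

SC:yes TSO:yes PSO:yes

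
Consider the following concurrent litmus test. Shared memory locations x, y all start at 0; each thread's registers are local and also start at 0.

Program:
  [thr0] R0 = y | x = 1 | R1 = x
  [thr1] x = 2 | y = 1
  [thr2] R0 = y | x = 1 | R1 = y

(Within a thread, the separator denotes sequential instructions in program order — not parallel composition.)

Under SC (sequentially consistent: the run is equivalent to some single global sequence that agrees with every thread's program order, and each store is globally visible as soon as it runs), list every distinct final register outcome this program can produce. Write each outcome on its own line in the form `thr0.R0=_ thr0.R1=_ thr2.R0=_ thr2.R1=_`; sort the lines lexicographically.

thr0.R0=0 thr0.R1=1 thr2.R0=0 thr2.R1=0
thr0.R0=0 thr0.R1=1 thr2.R0=0 thr2.R1=1
thr0.R0=0 thr0.R1=1 thr2.R0=1 thr2.R1=1
thr0.R0=0 thr0.R1=2 thr2.R0=0 thr2.R1=0
thr0.R0=0 thr0.R1=2 thr2.R0=0 thr2.R1=1
thr0.R0=0 thr0.R1=2 thr2.R0=1 thr2.R1=1
thr0.R0=1 thr0.R1=1 thr2.R0=0 thr2.R1=0
thr0.R0=1 thr0.R1=1 thr2.R0=0 thr2.R1=1
thr0.R0=1 thr0.R1=1 thr2.R0=1 thr2.R1=1

outcome vector order: (thr0.R0,thr0.R1,thr2.R0,thr2.R1)
|SC outcomes| = 9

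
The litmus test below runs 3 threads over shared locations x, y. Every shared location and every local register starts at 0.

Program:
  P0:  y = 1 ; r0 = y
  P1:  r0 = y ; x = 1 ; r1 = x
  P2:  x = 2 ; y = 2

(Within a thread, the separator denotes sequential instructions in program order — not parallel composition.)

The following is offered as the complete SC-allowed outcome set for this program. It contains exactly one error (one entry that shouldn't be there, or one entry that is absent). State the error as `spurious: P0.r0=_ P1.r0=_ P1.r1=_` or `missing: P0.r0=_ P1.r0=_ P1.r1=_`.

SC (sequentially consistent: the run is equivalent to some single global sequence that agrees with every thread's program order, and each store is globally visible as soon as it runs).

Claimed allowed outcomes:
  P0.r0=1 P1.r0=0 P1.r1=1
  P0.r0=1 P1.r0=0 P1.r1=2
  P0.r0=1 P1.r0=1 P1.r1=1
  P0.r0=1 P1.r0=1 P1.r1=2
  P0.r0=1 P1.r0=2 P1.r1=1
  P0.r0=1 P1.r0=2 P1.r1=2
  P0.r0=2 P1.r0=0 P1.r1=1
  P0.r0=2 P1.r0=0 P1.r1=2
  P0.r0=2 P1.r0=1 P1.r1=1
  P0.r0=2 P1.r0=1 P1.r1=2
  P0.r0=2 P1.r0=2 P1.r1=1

outcome vector order: (P0.r0,P1.r0,P1.r1)
SC (10): <1 0 1>, <1 0 2>, <1 1 1>, <1 1 2>, <1 2 1>, <2 0 1>, <2 0 2>, <2 1 1>, <2 1 2>, <2 2 1>
claimed∖SC = {<1 2 2>}

spurious: P0.r0=1 P1.r0=2 P1.r1=2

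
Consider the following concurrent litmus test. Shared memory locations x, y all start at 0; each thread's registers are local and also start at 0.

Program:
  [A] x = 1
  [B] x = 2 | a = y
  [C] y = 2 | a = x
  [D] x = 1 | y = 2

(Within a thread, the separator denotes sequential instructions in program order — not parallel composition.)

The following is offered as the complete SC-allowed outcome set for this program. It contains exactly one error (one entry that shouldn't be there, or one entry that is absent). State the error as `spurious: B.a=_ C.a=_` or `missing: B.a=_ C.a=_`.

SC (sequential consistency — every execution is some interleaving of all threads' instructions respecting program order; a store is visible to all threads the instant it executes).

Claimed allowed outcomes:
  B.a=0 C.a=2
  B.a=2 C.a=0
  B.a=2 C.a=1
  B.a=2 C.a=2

missing: B.a=0 C.a=1

outcome vector order: (B.a,C.a)
[SC] allowed = {(0,1); (0,2); (2,0); (2,1); (2,2)}
SC∖claimed = {(0,1)}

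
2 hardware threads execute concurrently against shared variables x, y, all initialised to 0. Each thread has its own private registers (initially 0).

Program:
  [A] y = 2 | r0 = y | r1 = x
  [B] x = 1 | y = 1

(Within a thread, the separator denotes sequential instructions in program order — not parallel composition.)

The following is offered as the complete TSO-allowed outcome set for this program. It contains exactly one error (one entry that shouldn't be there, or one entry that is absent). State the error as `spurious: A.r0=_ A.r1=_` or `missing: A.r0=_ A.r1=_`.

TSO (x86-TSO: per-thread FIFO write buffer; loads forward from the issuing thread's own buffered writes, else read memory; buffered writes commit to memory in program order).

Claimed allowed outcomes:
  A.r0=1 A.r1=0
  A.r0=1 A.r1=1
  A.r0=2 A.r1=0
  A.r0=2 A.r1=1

spurious: A.r0=1 A.r1=0

outcome vector order: (A.r0,A.r1)
under TSO → <1 1>, <2 0>, <2 1>
claimed∖TSO = {<1 0>}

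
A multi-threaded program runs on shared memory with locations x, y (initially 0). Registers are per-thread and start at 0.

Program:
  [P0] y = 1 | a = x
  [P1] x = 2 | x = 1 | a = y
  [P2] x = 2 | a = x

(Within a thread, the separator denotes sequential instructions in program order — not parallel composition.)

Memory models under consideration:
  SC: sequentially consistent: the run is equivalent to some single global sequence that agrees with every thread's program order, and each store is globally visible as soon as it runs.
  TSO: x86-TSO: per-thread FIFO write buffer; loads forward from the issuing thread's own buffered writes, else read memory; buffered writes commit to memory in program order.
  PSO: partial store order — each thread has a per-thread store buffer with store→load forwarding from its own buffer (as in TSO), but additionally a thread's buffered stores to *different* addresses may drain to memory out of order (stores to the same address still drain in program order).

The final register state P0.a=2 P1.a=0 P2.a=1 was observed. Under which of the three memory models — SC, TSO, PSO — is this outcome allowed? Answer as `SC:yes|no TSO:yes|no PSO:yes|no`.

SC:no TSO:yes PSO:yes

outcome vector order: (P0.a,P1.a,P2.a)
SC (9): 0/1/1; 0/1/2; 1/0/1; 1/0/2; 1/1/1; 1/1/2; 2/0/2; 2/1/1; 2/1/2
TSO (12): 0/0/1; 0/0/2; 0/1/1; 0/1/2; 1/0/1; 1/0/2; 1/1/1; 1/1/2; 2/0/1; 2/0/2; 2/1/1; 2/1/2
PSO (12): 0/0/1; 0/0/2; 0/1/1; 0/1/2; 1/0/1; 1/0/2; 1/1/1; 1/1/2; 2/0/1; 2/0/2; 2/1/1; 2/1/2
target 2/0/1 ∈ {TSO,PSO}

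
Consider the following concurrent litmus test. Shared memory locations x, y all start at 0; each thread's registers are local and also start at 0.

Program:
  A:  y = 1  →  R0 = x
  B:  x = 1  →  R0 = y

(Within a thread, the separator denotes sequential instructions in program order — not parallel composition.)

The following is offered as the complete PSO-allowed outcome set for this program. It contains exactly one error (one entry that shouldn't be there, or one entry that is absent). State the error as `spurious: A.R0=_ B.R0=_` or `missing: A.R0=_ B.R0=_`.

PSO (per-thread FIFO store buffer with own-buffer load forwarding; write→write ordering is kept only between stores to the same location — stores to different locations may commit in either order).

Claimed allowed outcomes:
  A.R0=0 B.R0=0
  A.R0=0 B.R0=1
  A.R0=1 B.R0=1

missing: A.R0=1 B.R0=0

outcome vector order: (A.R0,B.R0)
PSO: 4 outcomes — {00 01 10 11}
PSO∖claimed = {10}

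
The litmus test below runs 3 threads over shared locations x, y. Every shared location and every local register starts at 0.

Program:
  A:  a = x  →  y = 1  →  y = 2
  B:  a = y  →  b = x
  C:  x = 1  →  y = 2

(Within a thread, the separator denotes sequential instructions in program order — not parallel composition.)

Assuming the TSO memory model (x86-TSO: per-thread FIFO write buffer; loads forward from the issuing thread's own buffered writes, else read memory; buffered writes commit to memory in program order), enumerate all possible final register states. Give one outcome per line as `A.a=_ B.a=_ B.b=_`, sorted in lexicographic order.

A.a=0 B.a=0 B.b=0
A.a=0 B.a=0 B.b=1
A.a=0 B.a=1 B.b=0
A.a=0 B.a=1 B.b=1
A.a=0 B.a=2 B.b=0
A.a=0 B.a=2 B.b=1
A.a=1 B.a=0 B.b=0
A.a=1 B.a=0 B.b=1
A.a=1 B.a=1 B.b=1
A.a=1 B.a=2 B.b=1

outcome vector order: (A.a,B.a,B.b)
|TSO outcomes| = 10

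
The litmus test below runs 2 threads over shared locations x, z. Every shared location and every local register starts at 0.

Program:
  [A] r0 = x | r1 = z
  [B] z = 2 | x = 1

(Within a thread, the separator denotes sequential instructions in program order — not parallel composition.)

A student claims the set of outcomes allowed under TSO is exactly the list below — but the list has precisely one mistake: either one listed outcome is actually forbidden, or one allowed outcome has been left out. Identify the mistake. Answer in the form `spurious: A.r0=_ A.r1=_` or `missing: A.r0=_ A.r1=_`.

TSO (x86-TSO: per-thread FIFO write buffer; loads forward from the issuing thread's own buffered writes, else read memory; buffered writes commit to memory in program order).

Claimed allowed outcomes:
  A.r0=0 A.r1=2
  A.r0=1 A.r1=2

outcome vector order: (A.r0,A.r1)
[TSO] allowed = {(0,0); (0,2); (1,2)}
TSO∖claimed = {(0,0)}

missing: A.r0=0 A.r1=0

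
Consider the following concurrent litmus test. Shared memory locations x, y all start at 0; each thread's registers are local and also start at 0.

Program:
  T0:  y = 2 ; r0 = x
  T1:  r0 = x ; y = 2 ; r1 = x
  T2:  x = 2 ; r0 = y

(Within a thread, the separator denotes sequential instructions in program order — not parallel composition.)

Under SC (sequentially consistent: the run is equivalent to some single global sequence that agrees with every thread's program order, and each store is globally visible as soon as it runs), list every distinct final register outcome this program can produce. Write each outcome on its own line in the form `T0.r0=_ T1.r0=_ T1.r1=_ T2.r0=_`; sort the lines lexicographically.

outcome vector order: (T0.r0,T1.r0,T1.r1,T2.r0)
|SC outcomes| = 8

T0.r0=0 T1.r0=0 T1.r1=0 T2.r0=2
T0.r0=0 T1.r0=0 T1.r1=2 T2.r0=2
T0.r0=0 T1.r0=2 T1.r1=2 T2.r0=2
T0.r0=2 T1.r0=0 T1.r1=0 T2.r0=2
T0.r0=2 T1.r0=0 T1.r1=2 T2.r0=0
T0.r0=2 T1.r0=0 T1.r1=2 T2.r0=2
T0.r0=2 T1.r0=2 T1.r1=2 T2.r0=0
T0.r0=2 T1.r0=2 T1.r1=2 T2.r0=2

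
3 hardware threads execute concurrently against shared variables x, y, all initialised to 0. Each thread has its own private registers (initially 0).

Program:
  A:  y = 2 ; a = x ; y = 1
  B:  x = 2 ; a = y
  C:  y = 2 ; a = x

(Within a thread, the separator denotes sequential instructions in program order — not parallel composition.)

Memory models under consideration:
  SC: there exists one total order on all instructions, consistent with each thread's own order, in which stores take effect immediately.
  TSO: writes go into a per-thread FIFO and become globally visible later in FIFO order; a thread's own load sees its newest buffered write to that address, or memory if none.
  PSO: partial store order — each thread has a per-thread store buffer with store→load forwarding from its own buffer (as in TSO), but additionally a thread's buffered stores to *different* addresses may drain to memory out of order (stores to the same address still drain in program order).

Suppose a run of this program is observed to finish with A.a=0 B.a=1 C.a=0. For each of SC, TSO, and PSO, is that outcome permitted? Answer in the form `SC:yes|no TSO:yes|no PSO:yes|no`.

SC:yes TSO:yes PSO:yes

outcome vector order: (A.a,B.a,C.a)
SC (9): <0 1 0>, <0 1 2>, <0 2 0>, <0 2 2>, <2 0 2>, <2 1 0>, <2 1 2>, <2 2 0>, <2 2 2>
TSO (12): <0 0 0>, <0 0 2>, <0 1 0>, <0 1 2>, <0 2 0>, <0 2 2>, <2 0 0>, <2 0 2>, <2 1 0>, <2 1 2>, <2 2 0>, <2 2 2>
PSO (12): <0 0 0>, <0 0 2>, <0 1 0>, <0 1 2>, <0 2 0>, <0 2 2>, <2 0 0>, <2 0 2>, <2 1 0>, <2 1 2>, <2 2 0>, <2 2 2>
target <0 1 0> ∈ {SC,TSO,PSO}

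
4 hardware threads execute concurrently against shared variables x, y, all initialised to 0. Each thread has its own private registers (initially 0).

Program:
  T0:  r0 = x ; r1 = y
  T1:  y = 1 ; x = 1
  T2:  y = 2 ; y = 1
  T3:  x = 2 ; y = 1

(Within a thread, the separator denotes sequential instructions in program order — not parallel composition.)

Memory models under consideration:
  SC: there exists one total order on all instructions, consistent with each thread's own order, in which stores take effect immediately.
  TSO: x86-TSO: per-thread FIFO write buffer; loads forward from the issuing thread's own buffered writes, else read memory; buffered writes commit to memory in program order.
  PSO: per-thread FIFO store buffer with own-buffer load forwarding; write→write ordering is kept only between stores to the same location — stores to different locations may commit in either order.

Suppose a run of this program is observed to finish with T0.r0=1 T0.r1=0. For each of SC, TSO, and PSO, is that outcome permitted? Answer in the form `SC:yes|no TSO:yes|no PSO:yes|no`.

SC:no TSO:no PSO:yes

outcome vector order: (T0.r0,T0.r1)
[SC] allowed = {0/0; 0/1; 0/2; 1/1; 1/2; 2/0; 2/1; 2/2}
[TSO] allowed = {0/0; 0/1; 0/2; 1/1; 1/2; 2/0; 2/1; 2/2}
[PSO] allowed = {0/0; 0/1; 0/2; 1/0; 1/1; 1/2; 2/0; 2/1; 2/2}
target 1/0 ∈ {PSO}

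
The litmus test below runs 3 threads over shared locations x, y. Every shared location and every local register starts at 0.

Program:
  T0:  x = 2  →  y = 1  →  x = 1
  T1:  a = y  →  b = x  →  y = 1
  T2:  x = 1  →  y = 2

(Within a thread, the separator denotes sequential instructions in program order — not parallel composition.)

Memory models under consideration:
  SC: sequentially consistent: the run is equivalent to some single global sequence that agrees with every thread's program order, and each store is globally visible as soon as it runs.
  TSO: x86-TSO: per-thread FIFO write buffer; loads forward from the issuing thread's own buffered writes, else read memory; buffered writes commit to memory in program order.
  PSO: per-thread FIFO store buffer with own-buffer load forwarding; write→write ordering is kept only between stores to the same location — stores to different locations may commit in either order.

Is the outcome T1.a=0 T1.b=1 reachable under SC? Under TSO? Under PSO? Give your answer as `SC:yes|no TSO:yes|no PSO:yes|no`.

outcome vector order: (T1.a,T1.b)
SC (7): 00 01 02 11 12 21 22
TSO (7): 00 01 02 11 12 21 22
PSO (9): 00 01 02 10 11 12 20 21 22
target 01 ∈ {SC,TSO,PSO}

SC:yes TSO:yes PSO:yes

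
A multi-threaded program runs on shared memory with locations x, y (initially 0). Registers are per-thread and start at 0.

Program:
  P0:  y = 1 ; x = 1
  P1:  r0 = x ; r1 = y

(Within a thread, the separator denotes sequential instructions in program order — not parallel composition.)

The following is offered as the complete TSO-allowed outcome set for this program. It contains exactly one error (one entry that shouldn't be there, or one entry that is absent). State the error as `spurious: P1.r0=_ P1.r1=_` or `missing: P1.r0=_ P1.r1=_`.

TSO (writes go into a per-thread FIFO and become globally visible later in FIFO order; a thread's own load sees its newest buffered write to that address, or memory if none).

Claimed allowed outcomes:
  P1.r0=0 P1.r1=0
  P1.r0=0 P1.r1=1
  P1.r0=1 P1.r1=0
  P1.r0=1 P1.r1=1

spurious: P1.r0=1 P1.r1=0

outcome vector order: (P1.r0,P1.r1)
[TSO] allowed = {0/0; 0/1; 1/1}
claimed∖TSO = {1/0}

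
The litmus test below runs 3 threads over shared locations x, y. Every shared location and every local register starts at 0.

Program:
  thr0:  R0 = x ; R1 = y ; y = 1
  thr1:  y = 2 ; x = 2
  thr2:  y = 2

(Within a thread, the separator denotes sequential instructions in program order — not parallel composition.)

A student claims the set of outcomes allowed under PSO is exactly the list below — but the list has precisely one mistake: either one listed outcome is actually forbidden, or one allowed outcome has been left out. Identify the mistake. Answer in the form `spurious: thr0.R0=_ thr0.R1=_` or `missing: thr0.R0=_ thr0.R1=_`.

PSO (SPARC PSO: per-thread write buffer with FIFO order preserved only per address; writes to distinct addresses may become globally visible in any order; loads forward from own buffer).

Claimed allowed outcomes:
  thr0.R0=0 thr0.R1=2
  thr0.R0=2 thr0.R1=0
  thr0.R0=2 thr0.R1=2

outcome vector order: (thr0.R0,thr0.R1)
under PSO → (0,0); (0,2); (2,0); (2,2)
PSO∖claimed = {(0,0)}

missing: thr0.R0=0 thr0.R1=0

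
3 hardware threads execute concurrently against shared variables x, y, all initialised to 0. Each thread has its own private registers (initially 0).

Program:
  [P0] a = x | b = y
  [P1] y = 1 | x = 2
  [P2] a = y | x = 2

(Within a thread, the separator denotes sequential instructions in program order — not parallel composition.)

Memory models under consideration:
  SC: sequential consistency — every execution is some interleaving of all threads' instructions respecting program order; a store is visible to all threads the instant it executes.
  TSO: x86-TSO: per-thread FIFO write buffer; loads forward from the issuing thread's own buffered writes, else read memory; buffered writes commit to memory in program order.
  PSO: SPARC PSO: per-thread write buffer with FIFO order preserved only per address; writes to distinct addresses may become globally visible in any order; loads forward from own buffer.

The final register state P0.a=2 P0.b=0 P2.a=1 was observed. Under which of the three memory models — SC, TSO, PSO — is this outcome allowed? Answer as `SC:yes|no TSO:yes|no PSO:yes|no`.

outcome vector order: (P0.a,P0.b,P2.a)
under SC → (0,0,0), (0,0,1), (0,1,0), (0,1,1), (2,0,0), (2,1,0), (2,1,1)
under TSO → (0,0,0), (0,0,1), (0,1,0), (0,1,1), (2,0,0), (2,1,0), (2,1,1)
under PSO → (0,0,0), (0,0,1), (0,1,0), (0,1,1), (2,0,0), (2,0,1), (2,1,0), (2,1,1)
target (2,0,1) ∈ {PSO}

SC:no TSO:no PSO:yes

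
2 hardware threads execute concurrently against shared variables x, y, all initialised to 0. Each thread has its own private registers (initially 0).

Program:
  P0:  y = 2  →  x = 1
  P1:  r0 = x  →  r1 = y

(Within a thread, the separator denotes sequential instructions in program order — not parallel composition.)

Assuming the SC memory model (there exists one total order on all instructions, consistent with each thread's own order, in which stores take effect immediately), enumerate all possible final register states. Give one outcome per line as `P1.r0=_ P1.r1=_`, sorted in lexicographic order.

P1.r0=0 P1.r1=0
P1.r0=0 P1.r1=2
P1.r0=1 P1.r1=2

outcome vector order: (P1.r0,P1.r1)
|SC outcomes| = 3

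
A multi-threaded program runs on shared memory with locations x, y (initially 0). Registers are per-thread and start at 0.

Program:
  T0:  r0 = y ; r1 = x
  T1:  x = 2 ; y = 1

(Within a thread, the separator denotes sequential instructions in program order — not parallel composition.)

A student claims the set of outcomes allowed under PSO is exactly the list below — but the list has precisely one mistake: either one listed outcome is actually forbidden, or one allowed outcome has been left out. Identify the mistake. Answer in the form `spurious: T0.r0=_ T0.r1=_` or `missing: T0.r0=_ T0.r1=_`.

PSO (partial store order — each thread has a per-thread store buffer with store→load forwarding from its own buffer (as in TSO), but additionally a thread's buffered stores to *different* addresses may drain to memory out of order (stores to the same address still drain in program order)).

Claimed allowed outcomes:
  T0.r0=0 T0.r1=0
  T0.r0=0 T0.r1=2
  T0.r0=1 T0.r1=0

outcome vector order: (T0.r0,T0.r1)
PSO: 4 outcomes — {<0 0>; <0 2>; <1 0>; <1 2>}
PSO∖claimed = {<1 2>}

missing: T0.r0=1 T0.r1=2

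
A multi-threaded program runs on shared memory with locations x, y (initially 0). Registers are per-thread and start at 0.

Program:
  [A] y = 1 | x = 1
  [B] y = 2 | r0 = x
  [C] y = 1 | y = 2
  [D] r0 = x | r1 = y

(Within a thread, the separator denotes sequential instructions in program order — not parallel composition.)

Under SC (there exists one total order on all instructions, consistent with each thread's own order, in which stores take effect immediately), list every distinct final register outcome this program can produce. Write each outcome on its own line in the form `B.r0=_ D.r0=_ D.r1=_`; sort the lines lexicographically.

outcome vector order: (B.r0,D.r0,D.r1)
|SC outcomes| = 10

B.r0=0 D.r0=0 D.r1=0
B.r0=0 D.r0=0 D.r1=1
B.r0=0 D.r0=0 D.r1=2
B.r0=0 D.r0=1 D.r1=1
B.r0=0 D.r0=1 D.r1=2
B.r0=1 D.r0=0 D.r1=0
B.r0=1 D.r0=0 D.r1=1
B.r0=1 D.r0=0 D.r1=2
B.r0=1 D.r0=1 D.r1=1
B.r0=1 D.r0=1 D.r1=2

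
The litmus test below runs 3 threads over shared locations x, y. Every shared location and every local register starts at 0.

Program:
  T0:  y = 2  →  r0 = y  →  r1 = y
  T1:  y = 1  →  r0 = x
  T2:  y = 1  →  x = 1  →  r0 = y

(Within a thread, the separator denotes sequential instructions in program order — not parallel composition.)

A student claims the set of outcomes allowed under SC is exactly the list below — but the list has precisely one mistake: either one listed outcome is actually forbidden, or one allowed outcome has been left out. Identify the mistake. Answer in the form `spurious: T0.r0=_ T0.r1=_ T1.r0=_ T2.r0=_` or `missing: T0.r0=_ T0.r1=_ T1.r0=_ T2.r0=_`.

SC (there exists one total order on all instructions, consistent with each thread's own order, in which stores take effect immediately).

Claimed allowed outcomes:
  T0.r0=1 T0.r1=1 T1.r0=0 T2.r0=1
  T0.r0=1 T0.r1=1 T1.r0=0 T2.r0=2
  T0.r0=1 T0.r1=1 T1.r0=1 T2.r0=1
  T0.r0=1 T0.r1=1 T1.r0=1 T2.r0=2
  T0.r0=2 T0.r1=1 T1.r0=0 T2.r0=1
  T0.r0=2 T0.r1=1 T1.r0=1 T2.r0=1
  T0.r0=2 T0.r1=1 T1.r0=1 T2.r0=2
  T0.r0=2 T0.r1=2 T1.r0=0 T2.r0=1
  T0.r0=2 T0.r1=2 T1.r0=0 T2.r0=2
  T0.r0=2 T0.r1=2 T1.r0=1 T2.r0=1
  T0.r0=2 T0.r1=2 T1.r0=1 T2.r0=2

outcome vector order: (T0.r0,T0.r1,T1.r0,T2.r0)
[SC] allowed = {1/1/0/1, 1/1/1/1, 1/1/1/2, 2/1/0/1, 2/1/1/1, 2/1/1/2, 2/2/0/1, 2/2/0/2, 2/2/1/1, 2/2/1/2}
claimed∖SC = {1/1/0/2}

spurious: T0.r0=1 T0.r1=1 T1.r0=0 T2.r0=2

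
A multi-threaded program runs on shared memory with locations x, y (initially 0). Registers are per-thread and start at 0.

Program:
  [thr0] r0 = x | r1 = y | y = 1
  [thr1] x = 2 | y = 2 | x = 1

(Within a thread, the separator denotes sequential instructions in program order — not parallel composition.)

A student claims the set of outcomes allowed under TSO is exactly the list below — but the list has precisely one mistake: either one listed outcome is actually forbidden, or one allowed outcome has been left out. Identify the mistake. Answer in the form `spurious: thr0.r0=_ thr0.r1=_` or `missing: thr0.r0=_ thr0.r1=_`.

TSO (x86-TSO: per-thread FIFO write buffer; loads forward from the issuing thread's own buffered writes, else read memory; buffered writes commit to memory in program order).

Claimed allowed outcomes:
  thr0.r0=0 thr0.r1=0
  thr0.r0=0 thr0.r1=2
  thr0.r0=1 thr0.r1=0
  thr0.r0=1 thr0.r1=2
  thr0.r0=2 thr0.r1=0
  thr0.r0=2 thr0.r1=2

outcome vector order: (thr0.r0,thr0.r1)
under TSO → (0,0), (0,2), (1,2), (2,0), (2,2)
claimed∖TSO = {(1,0)}

spurious: thr0.r0=1 thr0.r1=0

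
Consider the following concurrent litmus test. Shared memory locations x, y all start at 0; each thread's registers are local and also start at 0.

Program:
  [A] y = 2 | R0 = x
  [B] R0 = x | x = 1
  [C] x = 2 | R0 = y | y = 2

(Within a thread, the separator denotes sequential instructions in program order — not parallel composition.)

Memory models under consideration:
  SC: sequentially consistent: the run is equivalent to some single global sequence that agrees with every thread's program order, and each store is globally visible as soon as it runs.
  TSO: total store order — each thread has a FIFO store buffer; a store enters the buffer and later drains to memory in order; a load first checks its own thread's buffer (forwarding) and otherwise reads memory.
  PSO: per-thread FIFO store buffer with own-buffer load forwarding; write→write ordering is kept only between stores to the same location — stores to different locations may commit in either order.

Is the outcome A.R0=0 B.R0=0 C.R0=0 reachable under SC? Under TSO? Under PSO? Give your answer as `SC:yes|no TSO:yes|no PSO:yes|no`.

outcome vector order: (A.R0,B.R0,C.R0)
SC (10): (0,0,2); (0,2,2); (1,0,0); (1,0,2); (1,2,0); (1,2,2); (2,0,0); (2,0,2); (2,2,0); (2,2,2)
TSO (12): (0,0,0); (0,0,2); (0,2,0); (0,2,2); (1,0,0); (1,0,2); (1,2,0); (1,2,2); (2,0,0); (2,0,2); (2,2,0); (2,2,2)
PSO (12): (0,0,0); (0,0,2); (0,2,0); (0,2,2); (1,0,0); (1,0,2); (1,2,0); (1,2,2); (2,0,0); (2,0,2); (2,2,0); (2,2,2)
target (0,0,0) ∈ {TSO,PSO}

SC:no TSO:yes PSO:yes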